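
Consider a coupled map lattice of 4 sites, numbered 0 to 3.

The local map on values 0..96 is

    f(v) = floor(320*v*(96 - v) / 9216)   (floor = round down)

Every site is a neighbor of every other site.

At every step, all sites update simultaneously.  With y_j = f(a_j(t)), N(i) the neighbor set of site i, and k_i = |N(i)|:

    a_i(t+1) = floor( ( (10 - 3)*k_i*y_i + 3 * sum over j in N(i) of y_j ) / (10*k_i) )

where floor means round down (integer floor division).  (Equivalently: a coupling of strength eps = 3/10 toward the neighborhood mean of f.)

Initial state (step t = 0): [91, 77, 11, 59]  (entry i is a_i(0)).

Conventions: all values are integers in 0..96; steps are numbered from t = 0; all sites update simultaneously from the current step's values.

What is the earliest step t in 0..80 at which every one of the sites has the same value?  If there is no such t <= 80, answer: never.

Simulating step by step:
t=0: [91, 77, 11, 59]  (not all equal)
t=1: [26, 47, 36, 62]  (not all equal)
t=2: [66, 76, 74, 72]  (not all equal)
t=3: [64, 54, 57, 59]  (not all equal)
t=4: [72, 76, 76, 75]  (not all equal)
t=5: [57, 53, 53, 54]  (not all equal)
t=6: [77, 78, 78, 78]  (not all equal)
t=7: [49, 48, 48, 48]  (not all equal)
t=8: [79, 79, 79, 79]  (all equal)

Answer: 8
Key observation: Synchronization is absorbing here: once all sites are equal they stay equal, and step 8 is the first all-equal step.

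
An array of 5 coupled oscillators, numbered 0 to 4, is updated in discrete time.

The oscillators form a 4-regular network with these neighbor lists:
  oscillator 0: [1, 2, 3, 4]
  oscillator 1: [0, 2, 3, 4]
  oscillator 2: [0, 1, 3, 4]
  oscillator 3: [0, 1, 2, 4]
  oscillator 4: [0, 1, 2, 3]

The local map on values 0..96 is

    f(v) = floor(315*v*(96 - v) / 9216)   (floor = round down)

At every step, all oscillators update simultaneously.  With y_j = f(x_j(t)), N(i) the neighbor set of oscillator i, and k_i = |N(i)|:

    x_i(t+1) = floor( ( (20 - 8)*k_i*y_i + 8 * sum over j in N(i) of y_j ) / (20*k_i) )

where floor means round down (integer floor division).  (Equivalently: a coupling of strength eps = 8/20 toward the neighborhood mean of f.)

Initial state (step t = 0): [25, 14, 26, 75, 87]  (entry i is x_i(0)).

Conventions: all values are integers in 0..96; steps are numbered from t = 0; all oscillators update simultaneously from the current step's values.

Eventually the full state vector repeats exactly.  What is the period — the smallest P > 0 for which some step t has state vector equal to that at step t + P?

Answer: 2
Key observation: The state at step 4, [78, 78, 78, 78, 78], reappears at step 6 — and no state repeats earlier — so the cycle the system enters has period 2.

Derivation:
t=0: [25, 14, 26, 75, 87]
t=1: [54, 43, 55, 50, 37]
t=2: [76, 76, 76, 77, 75]
t=3: [51, 51, 51, 50, 52]
t=4: [78, 78, 78, 78, 78]
t=5: [47, 47, 47, 47, 47]
t=6: [78, 78, 78, 78, 78]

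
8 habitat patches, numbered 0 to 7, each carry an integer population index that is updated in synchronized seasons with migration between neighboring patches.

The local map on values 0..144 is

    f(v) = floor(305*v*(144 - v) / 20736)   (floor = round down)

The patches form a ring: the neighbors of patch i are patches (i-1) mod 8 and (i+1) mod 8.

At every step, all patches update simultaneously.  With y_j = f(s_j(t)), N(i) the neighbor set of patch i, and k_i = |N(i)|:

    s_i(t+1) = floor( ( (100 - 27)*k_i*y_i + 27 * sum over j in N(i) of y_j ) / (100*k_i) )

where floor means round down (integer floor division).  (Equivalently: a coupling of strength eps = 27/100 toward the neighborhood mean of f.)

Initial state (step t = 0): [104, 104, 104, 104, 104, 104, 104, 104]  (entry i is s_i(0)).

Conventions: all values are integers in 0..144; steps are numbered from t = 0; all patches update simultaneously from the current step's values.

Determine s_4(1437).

Answer: s_4(1437) = 76
Key observation: The state at step 3, [76, 76, 76, 76, 76, 76, 76, 76], reappears at step 4: the system is in a cycle of period 1 from step 3 on.  Therefore the state at step 1437 equals the state at step 3 + ((1437 - 3) mod 1) = 3, which is [76, 76, 76, 76, 76, 76, 76, 76].

Derivation:
t=0: [104, 104, 104, 104, 104, 104, 104, 104]
t=1: [61, 61, 61, 61, 61, 61, 61, 61]
t=2: [74, 74, 74, 74, 74, 74, 74, 74]
t=3: [76, 76, 76, 76, 76, 76, 76, 76]
t=4: [76, 76, 76, 76, 76, 76, 76, 76]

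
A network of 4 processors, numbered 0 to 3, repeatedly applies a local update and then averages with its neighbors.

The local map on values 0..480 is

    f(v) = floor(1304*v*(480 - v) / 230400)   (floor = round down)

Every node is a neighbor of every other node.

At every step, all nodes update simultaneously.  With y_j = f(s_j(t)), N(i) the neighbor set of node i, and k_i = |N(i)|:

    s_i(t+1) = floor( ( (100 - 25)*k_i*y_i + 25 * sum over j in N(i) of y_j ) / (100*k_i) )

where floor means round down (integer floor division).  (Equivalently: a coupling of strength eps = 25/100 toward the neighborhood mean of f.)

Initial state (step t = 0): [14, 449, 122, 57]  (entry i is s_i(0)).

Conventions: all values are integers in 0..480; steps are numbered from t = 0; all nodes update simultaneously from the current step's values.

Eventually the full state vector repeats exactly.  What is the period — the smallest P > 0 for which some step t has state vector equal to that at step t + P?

Answer: 2
Key observation: The state at step 9, [304, 304, 304, 304], reappears at step 11 — and no state repeats earlier — so the cycle the system enters has period 2.

Derivation:
t=0: [14, 449, 122, 57]
t=1: [65, 93, 206, 132]
t=2: [179, 213, 290, 250]
t=3: [307, 319, 312, 321]
t=4: [297, 291, 295, 289]
t=5: [307, 310, 308, 311]
t=6: [299, 298, 298, 297]
t=7: [306, 306, 306, 306]
t=8: [301, 301, 301, 301]
t=9: [304, 304, 304, 304]
t=10: [302, 302, 302, 302]
t=11: [304, 304, 304, 304]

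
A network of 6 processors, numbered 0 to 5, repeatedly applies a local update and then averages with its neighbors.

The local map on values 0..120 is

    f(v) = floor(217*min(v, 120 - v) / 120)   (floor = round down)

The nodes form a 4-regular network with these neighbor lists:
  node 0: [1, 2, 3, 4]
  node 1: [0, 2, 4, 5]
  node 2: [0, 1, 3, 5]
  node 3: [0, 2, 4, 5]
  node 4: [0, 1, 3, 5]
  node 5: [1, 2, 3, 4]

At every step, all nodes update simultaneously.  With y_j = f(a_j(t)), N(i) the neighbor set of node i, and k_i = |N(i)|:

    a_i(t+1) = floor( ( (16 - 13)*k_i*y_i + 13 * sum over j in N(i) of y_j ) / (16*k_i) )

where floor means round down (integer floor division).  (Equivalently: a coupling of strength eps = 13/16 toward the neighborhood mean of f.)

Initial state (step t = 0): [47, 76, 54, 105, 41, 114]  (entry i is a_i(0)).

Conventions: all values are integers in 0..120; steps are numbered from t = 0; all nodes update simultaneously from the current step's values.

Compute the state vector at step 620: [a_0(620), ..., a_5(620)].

Simulating step by step:
t=0: [47, 76, 54, 105, 41, 114]
t=1: [72, 68, 58, 58, 54, 58]
t=2: [97, 97, 98, 98, 97, 100]
t=3: [40, 39, 39, 39, 39, 39]
t=4: [70, 70, 70, 70, 70, 70]
t=5: [90, 90, 90, 90, 90, 90]
t=6: [54, 54, 54, 54, 54, 54]
t=7: [97, 97, 97, 97, 97, 97]
t=8: [41, 41, 41, 41, 41, 41]
t=9: [74, 74, 74, 74, 74, 74]
t=10: [83, 83, 83, 83, 83, 83]
t=11: [66, 66, 66, 66, 66, 66]
t=12: [97, 97, 97, 97, 97, 97]

Answer: [83, 83, 83, 83, 83, 83]
Key observation: The state at step 7, [97, 97, 97, 97, 97, 97], reappears at step 12: the system is in a cycle of period 5 from step 7 on.  Therefore the state at step 620 equals the state at step 7 + ((620 - 7) mod 5) = 10, which is [83, 83, 83, 83, 83, 83].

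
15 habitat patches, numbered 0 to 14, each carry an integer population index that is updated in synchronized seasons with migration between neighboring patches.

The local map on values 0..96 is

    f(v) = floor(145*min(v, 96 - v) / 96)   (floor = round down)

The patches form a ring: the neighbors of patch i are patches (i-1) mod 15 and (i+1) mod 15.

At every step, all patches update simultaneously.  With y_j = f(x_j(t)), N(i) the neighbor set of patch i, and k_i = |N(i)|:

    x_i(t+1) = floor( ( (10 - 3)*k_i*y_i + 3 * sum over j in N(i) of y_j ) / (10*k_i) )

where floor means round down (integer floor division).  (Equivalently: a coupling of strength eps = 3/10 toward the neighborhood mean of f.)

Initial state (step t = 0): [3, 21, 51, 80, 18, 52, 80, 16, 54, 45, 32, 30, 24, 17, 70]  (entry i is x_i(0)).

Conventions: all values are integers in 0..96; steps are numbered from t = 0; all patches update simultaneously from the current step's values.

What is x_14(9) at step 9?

Answer: x_14(9) = 58

Derivation:
t=0: [3, 21, 51, 80, 18, 52, 80, 16, 54, 45, 32, 30, 24, 17, 70]
t=1: [13, 32, 55, 30, 32, 53, 30, 29, 57, 63, 50, 44, 35, 28, 31]
t=2: [27, 45, 56, 47, 49, 58, 47, 45, 54, 53, 65, 64, 52, 44, 41]
t=3: [47, 61, 62, 68, 68, 60, 67, 66, 63, 61, 49, 50, 63, 65, 58]
t=4: [65, 54, 49, 43, 43, 50, 44, 45, 48, 54, 67, 66, 51, 48, 57]
t=5: [50, 61, 68, 64, 64, 67, 66, 67, 69, 61, 46, 48, 64, 69, 58]
t=6: [64, 53, 44, 47, 47, 44, 44, 42, 42, 52, 66, 67, 50, 43, 56]
t=7: [52, 61, 66, 69, 69, 66, 65, 63, 63, 62, 47, 47, 64, 64, 58]
t=8: [62, 53, 45, 40, 40, 44, 46, 48, 49, 53, 67, 66, 51, 49, 57]
t=9: [54, 62, 65, 61, 60, 65, 69, 71, 69, 61, 46, 48, 64, 67, 58]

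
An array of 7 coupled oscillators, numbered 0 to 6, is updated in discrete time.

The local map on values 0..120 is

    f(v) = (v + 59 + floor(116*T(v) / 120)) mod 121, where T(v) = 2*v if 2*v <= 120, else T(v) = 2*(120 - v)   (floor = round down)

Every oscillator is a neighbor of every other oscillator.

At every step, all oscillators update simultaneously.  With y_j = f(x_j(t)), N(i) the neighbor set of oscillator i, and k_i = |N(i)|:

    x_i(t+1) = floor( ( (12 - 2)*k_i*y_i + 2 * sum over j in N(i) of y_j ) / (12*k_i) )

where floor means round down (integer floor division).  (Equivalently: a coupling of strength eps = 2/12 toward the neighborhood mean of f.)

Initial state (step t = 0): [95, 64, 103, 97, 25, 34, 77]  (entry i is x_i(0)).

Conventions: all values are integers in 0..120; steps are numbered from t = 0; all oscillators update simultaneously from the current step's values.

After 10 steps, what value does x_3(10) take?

Answer: x_3(10) = 85

Derivation:
t=0: [95, 64, 103, 97, 25, 34, 77]
t=1: [78, 102, 72, 77, 22, 43, 92]
t=2: [92, 74, 96, 93, 16, 66, 82]
t=3: [85, 98, 82, 85, 102, 105, 93]
t=4: [88, 78, 91, 88, 75, 74, 82]
t=5: [88, 96, 86, 88, 98, 98, 92]
t=6: [86, 80, 87, 86, 79, 79, 83]
t=7: [89, 94, 88, 89, 95, 95, 92]
t=8: [85, 82, 86, 85, 81, 81, 83]
t=9: [90, 92, 89, 90, 93, 93, 91]
t=10: [85, 84, 85, 85, 83, 83, 84]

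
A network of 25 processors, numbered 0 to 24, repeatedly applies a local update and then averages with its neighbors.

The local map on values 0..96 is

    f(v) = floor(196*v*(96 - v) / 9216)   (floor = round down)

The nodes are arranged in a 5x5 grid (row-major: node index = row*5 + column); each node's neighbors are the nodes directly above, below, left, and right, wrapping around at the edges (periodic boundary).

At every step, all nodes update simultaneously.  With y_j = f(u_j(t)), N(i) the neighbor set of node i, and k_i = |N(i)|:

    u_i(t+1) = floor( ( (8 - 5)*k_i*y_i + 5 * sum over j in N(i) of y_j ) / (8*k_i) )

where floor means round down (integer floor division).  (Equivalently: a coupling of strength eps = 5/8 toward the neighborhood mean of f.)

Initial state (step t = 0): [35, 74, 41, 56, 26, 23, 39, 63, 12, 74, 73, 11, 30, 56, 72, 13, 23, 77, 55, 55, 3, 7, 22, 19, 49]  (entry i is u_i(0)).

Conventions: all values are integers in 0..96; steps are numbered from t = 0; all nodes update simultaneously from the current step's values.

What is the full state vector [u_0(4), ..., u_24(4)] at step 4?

Simulating step by step:
t=0: [35, 74, 41, 56, 26, 23, 39, 63, 12, 74, 73, 11, 30, 56, 72, 13, 23, 77, 55, 55, 3, 7, 22, 19, 49]
t=1: [34, 36, 42, 39, 41, 38, 38, 41, 34, 33, 30, 31, 37, 40, 38, 27, 26, 36, 42, 41, 21, 21, 31, 39, 36]
t=2: [43, 43, 46, 46, 45, 44, 45, 46, 45, 45, 42, 42, 45, 46, 45, 39, 39, 44, 47, 45, 37, 37, 42, 46, 44]
t=3: [47, 47, 48, 48, 48, 48, 48, 48, 48, 48, 47, 47, 48, 48, 48, 47, 47, 47, 48, 47, 46, 46, 47, 48, 47]
t=4: [48, 48, 48, 49, 48, 48, 48, 49, 49, 49, 48, 48, 48, 49, 48, 48, 48, 48, 48, 48, 48, 48, 48, 48, 48]

Answer: [48, 48, 48, 49, 48, 48, 48, 49, 49, 49, 48, 48, 48, 49, 48, 48, 48, 48, 48, 48, 48, 48, 48, 48, 48]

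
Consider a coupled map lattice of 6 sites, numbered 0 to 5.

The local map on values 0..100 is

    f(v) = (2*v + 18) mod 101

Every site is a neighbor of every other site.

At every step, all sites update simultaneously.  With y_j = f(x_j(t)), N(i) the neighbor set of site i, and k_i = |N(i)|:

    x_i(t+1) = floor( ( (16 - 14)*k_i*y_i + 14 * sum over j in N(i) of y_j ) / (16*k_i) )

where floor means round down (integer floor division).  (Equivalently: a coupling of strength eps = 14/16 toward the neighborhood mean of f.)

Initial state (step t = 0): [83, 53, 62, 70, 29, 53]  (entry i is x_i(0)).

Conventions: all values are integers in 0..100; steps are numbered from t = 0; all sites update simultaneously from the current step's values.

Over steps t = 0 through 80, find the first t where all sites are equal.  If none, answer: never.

Answer: 2
Key observation: Synchronization is absorbing here: once all sites are equal they stay equal, and step 2 is the first all-equal step.

Derivation:
t=0: [83, 53, 62, 70, 29, 53]  (not all equal)
t=1: [48, 51, 50, 50, 49, 51]  (not all equal)
t=2: [16, 16, 16, 16, 16, 16]  (all equal)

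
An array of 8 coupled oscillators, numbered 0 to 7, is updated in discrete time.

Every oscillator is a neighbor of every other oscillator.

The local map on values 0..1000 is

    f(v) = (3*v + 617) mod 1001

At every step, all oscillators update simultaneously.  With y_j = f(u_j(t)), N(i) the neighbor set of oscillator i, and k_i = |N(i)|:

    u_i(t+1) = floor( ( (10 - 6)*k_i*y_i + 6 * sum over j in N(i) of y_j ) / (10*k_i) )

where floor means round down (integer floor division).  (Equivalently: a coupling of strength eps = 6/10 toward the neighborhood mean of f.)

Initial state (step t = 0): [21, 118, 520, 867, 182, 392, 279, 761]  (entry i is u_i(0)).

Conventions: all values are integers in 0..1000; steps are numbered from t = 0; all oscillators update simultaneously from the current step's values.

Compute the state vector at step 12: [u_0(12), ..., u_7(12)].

Simulating step by step:
t=0: [21, 118, 520, 867, 182, 392, 279, 761]
t=1: [586, 677, 427, 440, 423, 621, 514, 654]
t=2: [541, 627, 706, 718, 702, 574, 473, 605]
t=3: [396, 478, 552, 563, 548, 428, 332, 457]
t=4: [611, 374, 443, 454, 440, 641, 551, 669]
t=5: [609, 701, 766, 776, 763, 638, 553, 664]
t=6: [595, 682, 743, 753, 740, 623, 542, 647]
t=7: [545, 627, 684, 694, 682, 571, 495, 594]
t=8: [386, 464, 517, 527, 515, 411, 339, 433]
t=9: [560, 319, 369, 378, 367, 583, 516, 604]
t=10: [436, 523, 571, 579, 569, 458, 395, 478]
t=11: [628, 396, 441, 449, 439, 649, 590, 353]
t=12: [650, 746, 788, 796, 786, 670, 614, 705]

Answer: [650, 746, 788, 796, 786, 670, 614, 705]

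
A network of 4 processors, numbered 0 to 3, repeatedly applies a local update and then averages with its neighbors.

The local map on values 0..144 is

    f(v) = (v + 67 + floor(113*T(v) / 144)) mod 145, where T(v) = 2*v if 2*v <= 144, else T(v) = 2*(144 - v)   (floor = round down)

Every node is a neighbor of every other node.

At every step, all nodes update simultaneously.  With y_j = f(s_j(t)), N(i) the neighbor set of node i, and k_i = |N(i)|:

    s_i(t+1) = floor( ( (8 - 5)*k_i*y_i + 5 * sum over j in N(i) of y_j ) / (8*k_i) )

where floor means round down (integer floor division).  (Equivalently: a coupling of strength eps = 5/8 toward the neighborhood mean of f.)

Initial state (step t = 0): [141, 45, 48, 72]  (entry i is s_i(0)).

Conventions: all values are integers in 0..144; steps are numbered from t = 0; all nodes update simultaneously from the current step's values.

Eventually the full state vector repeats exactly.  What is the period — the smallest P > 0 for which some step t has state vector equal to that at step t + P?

Answer: 2
Key observation: The state at step 6, [93, 93, 93, 93], reappears at step 8 — and no state repeats earlier — so the cycle the system enters has period 2.

Derivation:
t=0: [141, 45, 48, 72]
t=1: [64, 59, 60, 71]
t=2: [84, 82, 83, 87]
t=3: [99, 99, 99, 99]
t=4: [91, 91, 91, 91]
t=5: [96, 96, 96, 96]
t=6: [93, 93, 93, 93]
t=7: [95, 95, 95, 95]
t=8: [93, 93, 93, 93]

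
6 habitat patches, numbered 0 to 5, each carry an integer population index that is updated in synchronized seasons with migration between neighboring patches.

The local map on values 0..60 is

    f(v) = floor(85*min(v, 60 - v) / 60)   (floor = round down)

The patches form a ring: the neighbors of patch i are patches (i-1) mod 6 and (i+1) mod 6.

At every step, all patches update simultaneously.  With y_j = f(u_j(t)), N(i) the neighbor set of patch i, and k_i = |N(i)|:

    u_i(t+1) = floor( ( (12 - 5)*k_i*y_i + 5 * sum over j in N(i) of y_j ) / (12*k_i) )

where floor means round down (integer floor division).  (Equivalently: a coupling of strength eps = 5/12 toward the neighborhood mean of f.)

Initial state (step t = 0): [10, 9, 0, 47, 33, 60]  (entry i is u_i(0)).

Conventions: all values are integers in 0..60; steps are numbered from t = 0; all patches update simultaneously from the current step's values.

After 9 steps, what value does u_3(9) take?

Simulating step by step:
t=0: [10, 9, 0, 47, 33, 60]
t=1: [10, 9, 6, 18, 25, 10]
t=2: [13, 11, 12, 23, 28, 18]
t=3: [18, 16, 19, 30, 34, 26]
t=4: [26, 23, 28, 37, 37, 33]
t=5: [35, 34, 36, 33, 33, 36]
t=6: [35, 35, 35, 37, 37, 35]
t=7: [35, 35, 34, 32, 32, 34]
t=8: [35, 35, 36, 38, 38, 36]
t=9: [34, 34, 33, 31, 31, 33]

Answer: u_3(9) = 31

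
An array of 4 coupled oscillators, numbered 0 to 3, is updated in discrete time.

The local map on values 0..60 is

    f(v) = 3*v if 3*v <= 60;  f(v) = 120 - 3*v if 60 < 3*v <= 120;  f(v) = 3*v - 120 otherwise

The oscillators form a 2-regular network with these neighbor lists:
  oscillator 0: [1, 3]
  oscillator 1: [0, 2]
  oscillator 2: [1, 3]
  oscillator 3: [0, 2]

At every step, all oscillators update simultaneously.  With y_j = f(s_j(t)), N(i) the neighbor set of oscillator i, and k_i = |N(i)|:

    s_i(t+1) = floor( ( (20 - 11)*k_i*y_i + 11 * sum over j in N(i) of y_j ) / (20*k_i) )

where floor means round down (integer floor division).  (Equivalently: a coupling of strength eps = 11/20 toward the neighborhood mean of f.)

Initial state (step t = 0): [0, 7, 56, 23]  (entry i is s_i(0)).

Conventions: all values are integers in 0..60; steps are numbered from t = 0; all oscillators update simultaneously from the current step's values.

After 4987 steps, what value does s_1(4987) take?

Simulating step by step:
t=0: [0, 7, 56, 23]
t=1: [19, 22, 41, 36]
t=2: [43, 40, 19, 21]
t=3: [19, 18, 41, 43]
t=4: [42, 40, 18, 20]
t=5: [19, 16, 40, 43]
t=6: [41, 37, 15, 19]
t=7: [19, 17, 38, 38]
t=8: [41, 40, 18, 20]
t=9: [17, 15, 40, 42]
t=10: [36, 34, 14, 16]
t=11: [23, 22, 37, 36]
t=12: [41, 40, 22, 21]
t=13: [17, 15, 39, 41]
t=14: [36, 35, 14, 16]
t=15: [22, 21, 36, 36]
t=16: [43, 43, 24, 23]
t=17: [20, 19, 38, 38]
t=18: [44, 43, 20, 20]
t=19: [24, 23, 45, 46]
t=20: [40, 40, 25, 25]
t=21: [12, 12, 32, 32]
t=22: [32, 32, 27, 27]
t=23: [28, 28, 34, 34]
t=24: [31, 31, 22, 22]
t=25: [34, 34, 46, 46]
t=26: [18, 18, 18, 18]
t=27: [54, 54, 54, 54]
t=28: [42, 42, 42, 42]
t=29: [6, 6, 6, 6]
t=30: [18, 18, 18, 18]

Answer: s_1(4987) = 54
Key observation: The state at step 26, [18, 18, 18, 18], reappears at step 30: the system is in a cycle of period 4 from step 26 on.  Therefore the state at step 4987 equals the state at step 26 + ((4987 - 26) mod 4) = 27, which is [54, 54, 54, 54].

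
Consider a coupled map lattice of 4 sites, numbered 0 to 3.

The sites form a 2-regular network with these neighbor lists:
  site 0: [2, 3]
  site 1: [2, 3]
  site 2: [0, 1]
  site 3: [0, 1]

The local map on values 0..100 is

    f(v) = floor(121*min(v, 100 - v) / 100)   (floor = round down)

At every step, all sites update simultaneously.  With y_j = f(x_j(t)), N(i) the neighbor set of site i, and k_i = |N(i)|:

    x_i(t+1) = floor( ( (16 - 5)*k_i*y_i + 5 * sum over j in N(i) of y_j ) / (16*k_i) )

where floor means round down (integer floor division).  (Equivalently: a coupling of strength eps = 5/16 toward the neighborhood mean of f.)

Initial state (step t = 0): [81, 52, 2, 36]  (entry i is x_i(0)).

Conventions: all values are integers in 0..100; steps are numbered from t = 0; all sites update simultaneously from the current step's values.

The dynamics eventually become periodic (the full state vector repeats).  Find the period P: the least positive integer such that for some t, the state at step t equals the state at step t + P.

Simulating step by step:
t=0: [81, 52, 2, 36]
t=1: [22, 46, 13, 42]
t=2: [28, 47, 22, 47]
t=3: [35, 51, 31, 52]
t=4: [43, 55, 41, 55]
t=5: [51, 53, 50, 53]
t=6: [58, 56, 59, 56]
t=7: [50, 52, 49, 52]
t=8: [59, 58, 59, 58]
t=9: [49, 49, 49, 49]
t=10: [59, 59, 59, 59]
t=11: [49, 49, 49, 49]

Answer: 2
Key observation: The state at step 9, [49, 49, 49, 49], reappears at step 11 — and no state repeats earlier — so the cycle the system enters has period 2.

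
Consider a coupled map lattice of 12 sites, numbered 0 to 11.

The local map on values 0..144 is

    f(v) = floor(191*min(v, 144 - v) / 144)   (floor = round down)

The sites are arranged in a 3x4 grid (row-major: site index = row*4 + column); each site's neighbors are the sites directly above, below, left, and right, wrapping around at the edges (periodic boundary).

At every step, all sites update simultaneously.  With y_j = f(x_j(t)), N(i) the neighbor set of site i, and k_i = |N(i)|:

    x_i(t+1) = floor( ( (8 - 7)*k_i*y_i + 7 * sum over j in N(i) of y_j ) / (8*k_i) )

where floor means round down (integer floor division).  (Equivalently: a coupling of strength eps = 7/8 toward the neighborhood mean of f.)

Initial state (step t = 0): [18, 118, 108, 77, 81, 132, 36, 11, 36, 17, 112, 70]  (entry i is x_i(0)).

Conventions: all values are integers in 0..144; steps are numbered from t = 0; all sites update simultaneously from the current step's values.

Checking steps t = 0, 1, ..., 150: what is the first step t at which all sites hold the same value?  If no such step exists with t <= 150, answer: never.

Answer: 19
Key observation: Synchronization is absorbing here: once all sites are equal they stay equal, and step 19 is the first all-equal step.

Derivation:
t=0: [18, 118, 108, 77, 81, 132, 36, 11, 36, 17, 112, 70]  (not all equal)
t=1: [58, 27, 52, 49, 32, 42, 31, 69, 54, 32, 50, 53]  (not all equal)
t=2: [55, 57, 53, 74, 69, 41, 66, 58, 59, 54, 56, 72]  (not all equal)
t=3: [82, 67, 80, 79, 72, 77, 70, 89, 81, 70, 79, 81]  (not all equal)
t=4: [87, 86, 87, 80, 82, 91, 83, 86, 87, 86, 87, 81]  (not all equal)
t=5: [78, 74, 78, 78, 75, 77, 74, 81, 78, 74, 78, 78]  (not all equal)
t=6: [88, 88, 89, 86, 86, 91, 86, 88, 88, 88, 89, 86]  (not all equal)
t=7: [74, 72, 74, 74, 73, 74, 72, 75, 74, 72, 74, 74]  (not all equal)
t=8: [93, 93, 93, 91, 92, 94, 92, 92, 93, 93, 93, 91]  (not all equal)
t=9: [67, 66, 67, 68, 67, 67, 67, 68, 67, 66, 67, 68]  (not all equal)
t=10: [88, 87, 88, 89, 88, 87, 88, 89, 88, 87, 88, 89]  (not all equal)
t=11: [73, 74, 73, 72, 73, 74, 73, 72, 73, 74, 73, 72]  (not all equal)
t=12: [93, 92, 93, 94, 93, 92, 93, 94, 93, 92, 93, 94]  (not all equal)
t=13: [67, 67, 67, 66, 67, 67, 67, 66, 67, 67, 67, 66]  (not all equal)
t=14: [87, 88, 87, 87, 87, 88, 87, 87, 87, 88, 87, 87]  (not all equal)
t=15: [74, 74, 74, 75, 74, 74, 74, 75, 74, 74, 74, 75]  (not all equal)
t=16: [91, 92, 91, 91, 91, 92, 91, 91, 91, 92, 91, 91]  (not all equal)
t=17: [69, 68, 69, 70, 69, 68, 69, 70, 69, 68, 69, 70]  (not all equal)
t=18: [91, 90, 91, 91, 91, 90, 91, 91, 91, 90, 91, 91]  (not all equal)
t=19: [70, 70, 70, 70, 70, 70, 70, 70, 70, 70, 70, 70]  (all equal)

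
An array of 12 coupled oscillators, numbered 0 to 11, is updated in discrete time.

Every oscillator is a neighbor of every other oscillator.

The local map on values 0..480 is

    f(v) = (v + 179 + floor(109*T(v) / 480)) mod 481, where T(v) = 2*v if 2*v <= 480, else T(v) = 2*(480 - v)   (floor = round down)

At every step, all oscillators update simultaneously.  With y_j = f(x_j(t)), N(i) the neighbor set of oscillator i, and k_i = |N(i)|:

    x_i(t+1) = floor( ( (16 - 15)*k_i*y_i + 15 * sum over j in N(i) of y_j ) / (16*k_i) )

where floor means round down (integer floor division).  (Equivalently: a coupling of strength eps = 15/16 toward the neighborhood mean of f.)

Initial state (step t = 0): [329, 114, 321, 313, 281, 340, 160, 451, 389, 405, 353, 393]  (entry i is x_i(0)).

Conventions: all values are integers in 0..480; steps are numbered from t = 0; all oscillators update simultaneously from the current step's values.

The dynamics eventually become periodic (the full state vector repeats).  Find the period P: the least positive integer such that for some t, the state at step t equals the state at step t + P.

Simulating step by step:
t=0: [329, 114, 321, 313, 281, 340, 160, 451, 389, 405, 353, 393]
t=1: [156, 150, 156, 156, 157, 156, 149, 155, 155, 155, 156, 155]
t=2: [403, 403, 403, 403, 403, 403, 403, 403, 403, 403, 403, 403]
t=3: [135, 135, 135, 135, 135, 135, 135, 135, 135, 135, 135, 135]
t=4: [375, 375, 375, 375, 375, 375, 375, 375, 375, 375, 375, 375]
t=5: [120, 120, 120, 120, 120, 120, 120, 120, 120, 120, 120, 120]
t=6: [353, 353, 353, 353, 353, 353, 353, 353, 353, 353, 353, 353]
t=7: [108, 108, 108, 108, 108, 108, 108, 108, 108, 108, 108, 108]
t=8: [336, 336, 336, 336, 336, 336, 336, 336, 336, 336, 336, 336]
t=9: [99, 99, 99, 99, 99, 99, 99, 99, 99, 99, 99, 99]
t=10: [322, 322, 322, 322, 322, 322, 322, 322, 322, 322, 322, 322]
t=11: [91, 91, 91, 91, 91, 91, 91, 91, 91, 91, 91, 91]
t=12: [311, 311, 311, 311, 311, 311, 311, 311, 311, 311, 311, 311]
t=13: [85, 85, 85, 85, 85, 85, 85, 85, 85, 85, 85, 85]
t=14: [302, 302, 302, 302, 302, 302, 302, 302, 302, 302, 302, 302]
t=15: [80, 80, 80, 80, 80, 80, 80, 80, 80, 80, 80, 80]
t=16: [295, 295, 295, 295, 295, 295, 295, 295, 295, 295, 295, 295]
t=17: [77, 77, 77, 77, 77, 77, 77, 77, 77, 77, 77, 77]
t=18: [290, 290, 290, 290, 290, 290, 290, 290, 290, 290, 290, 290]
t=19: [74, 74, 74, 74, 74, 74, 74, 74, 74, 74, 74, 74]
t=20: [286, 286, 286, 286, 286, 286, 286, 286, 286, 286, 286, 286]
t=21: [72, 72, 72, 72, 72, 72, 72, 72, 72, 72, 72, 72]
t=22: [283, 283, 283, 283, 283, 283, 283, 283, 283, 283, 283, 283]
t=23: [70, 70, 70, 70, 70, 70, 70, 70, 70, 70, 70, 70]
t=24: [280, 280, 280, 280, 280, 280, 280, 280, 280, 280, 280, 280]
t=25: [68, 68, 68, 68, 68, 68, 68, 68, 68, 68, 68, 68]
t=26: [277, 277, 277, 277, 277, 277, 277, 277, 277, 277, 277, 277]
t=27: [67, 67, 67, 67, 67, 67, 67, 67, 67, 67, 67, 67]
t=28: [276, 276, 276, 276, 276, 276, 276, 276, 276, 276, 276, 276]
t=29: [66, 66, 66, 66, 66, 66, 66, 66, 66, 66, 66, 66]
t=30: [274, 274, 274, 274, 274, 274, 274, 274, 274, 274, 274, 274]
t=31: [65, 65, 65, 65, 65, 65, 65, 65, 65, 65, 65, 65]
t=32: [273, 273, 273, 273, 273, 273, 273, 273, 273, 273, 273, 273]
t=33: [65, 65, 65, 65, 65, 65, 65, 65, 65, 65, 65, 65]

Answer: 2
Key observation: The state at step 31, [65, 65, 65, 65, 65, 65, 65, 65, 65, 65, 65, 65], reappears at step 33 — and no state repeats earlier — so the cycle the system enters has period 2.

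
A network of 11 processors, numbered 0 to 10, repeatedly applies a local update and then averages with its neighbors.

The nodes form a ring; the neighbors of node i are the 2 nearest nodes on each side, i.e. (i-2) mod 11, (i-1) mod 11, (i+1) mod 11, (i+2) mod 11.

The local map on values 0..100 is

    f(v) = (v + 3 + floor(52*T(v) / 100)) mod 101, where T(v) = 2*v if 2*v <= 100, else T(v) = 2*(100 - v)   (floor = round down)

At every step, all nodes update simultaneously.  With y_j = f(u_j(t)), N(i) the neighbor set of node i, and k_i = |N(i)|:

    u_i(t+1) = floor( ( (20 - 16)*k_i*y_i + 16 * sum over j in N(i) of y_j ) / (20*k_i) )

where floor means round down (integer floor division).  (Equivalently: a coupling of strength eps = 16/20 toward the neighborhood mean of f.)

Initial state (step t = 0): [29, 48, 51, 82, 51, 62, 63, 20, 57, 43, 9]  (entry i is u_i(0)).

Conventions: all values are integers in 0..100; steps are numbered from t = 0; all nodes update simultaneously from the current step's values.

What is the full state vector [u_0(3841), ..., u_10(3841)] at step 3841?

Answer: [78, 78, 78, 78, 78, 78, 78, 78, 78, 78, 78]
Key observation: The state at step 12, [2, 2, 2, 2, 2, 2, 2, 2, 2, 2, 2], reappears at step 17: the system is in a cycle of period 5 from step 12 on.  Therefore the state at step 3841 equals the state at step 12 + ((3841 - 12) mod 5) = 16, which is [78, 78, 78, 78, 78, 78, 78, 78, 78, 78, 78].

Derivation:
t=0: [29, 48, 51, 82, 51, 62, 63, 20, 57, 43, 9]
t=1: [55, 37, 34, 22, 2, 10, 11, 28, 32, 43, 55]
t=2: [49, 40, 41, 45, 34, 32, 36, 53, 49, 44, 48]
t=3: [72, 73, 67, 80, 79, 62, 44, 48, 54, 39, 55]
t=4: [18, 2, 2, 2, 20, 39, 40, 56, 56, 38, 18]
t=5: [34, 19, 20, 29, 44, 43, 43, 50, 41, 32, 33]
t=6: [58, 57, 62, 65, 75, 67, 72, 67, 63, 60, 67]
t=7: [3, 3, 3, 3, 3, 3, 3, 3, 3, 3, 3]
t=8: [9, 9, 9, 9, 9, 9, 9, 9, 9, 9, 9]
t=9: [21, 21, 21, 21, 21, 21, 21, 21, 21, 21, 21]
t=10: [45, 45, 45, 45, 45, 45, 45, 45, 45, 45, 45]
t=11: [94, 94, 94, 94, 94, 94, 94, 94, 94, 94, 94]
t=12: [2, 2, 2, 2, 2, 2, 2, 2, 2, 2, 2]
t=13: [7, 7, 7, 7, 7, 7, 7, 7, 7, 7, 7]
t=14: [17, 17, 17, 17, 17, 17, 17, 17, 17, 17, 17]
t=15: [37, 37, 37, 37, 37, 37, 37, 37, 37, 37, 37]
t=16: [78, 78, 78, 78, 78, 78, 78, 78, 78, 78, 78]
t=17: [2, 2, 2, 2, 2, 2, 2, 2, 2, 2, 2]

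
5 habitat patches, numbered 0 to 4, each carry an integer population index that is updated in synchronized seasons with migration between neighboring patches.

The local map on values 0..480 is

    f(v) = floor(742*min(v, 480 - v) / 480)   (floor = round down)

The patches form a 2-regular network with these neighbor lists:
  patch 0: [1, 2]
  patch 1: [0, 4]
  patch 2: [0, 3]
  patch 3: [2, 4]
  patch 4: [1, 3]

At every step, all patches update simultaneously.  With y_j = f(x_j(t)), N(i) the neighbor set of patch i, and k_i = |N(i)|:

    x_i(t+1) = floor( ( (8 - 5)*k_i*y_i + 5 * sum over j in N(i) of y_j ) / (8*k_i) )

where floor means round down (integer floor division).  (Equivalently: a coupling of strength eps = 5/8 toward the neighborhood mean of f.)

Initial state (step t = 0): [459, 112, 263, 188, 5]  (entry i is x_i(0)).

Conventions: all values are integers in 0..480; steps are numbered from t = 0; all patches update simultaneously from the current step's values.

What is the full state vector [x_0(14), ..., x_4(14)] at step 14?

Answer: [176, 175, 179, 179, 176]

Derivation:
t=0: [459, 112, 263, 188, 5]
t=1: [170, 77, 226, 215, 147]
t=2: [244, 197, 316, 304, 226]
t=3: [310, 336, 293, 290, 310]
t=4: [257, 247, 281, 282, 259]
t=5: [337, 349, 318, 317, 336]
t=6: [224, 214, 241, 241, 224]
t=7: [348, 340, 361, 361, 348]
t=8: [201, 208, 189, 189, 201]
t=9: [307, 314, 297, 297, 307]
t=10: [268, 262, 277, 277, 268]
t=11: [325, 330, 317, 317, 325]
t=12: [240, 236, 247, 247, 240]
t=13: [365, 368, 363, 363, 365]
t=14: [176, 175, 179, 179, 176]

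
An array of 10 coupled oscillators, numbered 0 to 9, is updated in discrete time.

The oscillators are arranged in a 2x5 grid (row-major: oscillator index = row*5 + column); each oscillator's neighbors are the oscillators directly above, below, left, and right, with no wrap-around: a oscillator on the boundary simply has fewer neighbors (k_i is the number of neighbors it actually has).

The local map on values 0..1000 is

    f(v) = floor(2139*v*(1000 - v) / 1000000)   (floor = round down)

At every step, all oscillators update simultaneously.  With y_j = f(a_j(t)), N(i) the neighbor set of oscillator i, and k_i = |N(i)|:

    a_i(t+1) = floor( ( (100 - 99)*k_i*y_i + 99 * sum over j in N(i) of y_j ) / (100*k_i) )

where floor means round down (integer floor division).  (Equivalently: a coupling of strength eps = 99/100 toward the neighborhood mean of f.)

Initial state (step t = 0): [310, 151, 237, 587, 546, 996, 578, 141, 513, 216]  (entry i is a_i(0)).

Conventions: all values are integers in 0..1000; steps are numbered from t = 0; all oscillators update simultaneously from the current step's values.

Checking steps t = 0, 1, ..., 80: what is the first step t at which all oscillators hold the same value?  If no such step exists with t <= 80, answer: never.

Simulating step by step:
t=0: [310, 151, 237, 587, 546, 996, 578, 141, 513, 216]  (not all equal)
t=1: [144, 452, 350, 483, 440, 484, 183, 478, 381, 530]  (not all equal)
t=2: [528, 357, 531, 505, 532, 293, 529, 437, 532, 515]  (not all equal)
t=3: [467, 531, 517, 532, 533, 531, 487, 531, 531, 532]  (not all equal)
t=4: [532, 533, 532, 532, 532, 532, 532, 533, 532, 532]  (not all equal)
t=5: [532, 532, 532, 532, 532, 532, 532, 532, 532, 532]  (all equal)

Answer: 5
Key observation: Synchronization is absorbing here: once all oscillators are equal they stay equal, and step 5 is the first all-equal step.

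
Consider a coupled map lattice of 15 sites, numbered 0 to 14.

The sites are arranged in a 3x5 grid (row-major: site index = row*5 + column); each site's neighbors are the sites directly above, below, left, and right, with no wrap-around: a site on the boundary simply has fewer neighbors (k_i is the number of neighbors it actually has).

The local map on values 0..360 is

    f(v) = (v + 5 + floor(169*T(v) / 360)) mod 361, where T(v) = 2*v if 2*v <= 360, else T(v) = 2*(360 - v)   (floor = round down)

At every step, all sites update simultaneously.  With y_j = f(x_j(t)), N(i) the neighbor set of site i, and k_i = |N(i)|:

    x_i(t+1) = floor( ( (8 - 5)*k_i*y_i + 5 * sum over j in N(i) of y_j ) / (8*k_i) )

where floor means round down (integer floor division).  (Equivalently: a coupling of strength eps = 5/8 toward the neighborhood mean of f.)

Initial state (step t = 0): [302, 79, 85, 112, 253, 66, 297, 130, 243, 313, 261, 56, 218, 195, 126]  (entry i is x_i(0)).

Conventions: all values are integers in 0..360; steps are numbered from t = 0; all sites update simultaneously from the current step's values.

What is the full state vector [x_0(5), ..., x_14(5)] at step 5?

Answer: [356, 281, 305, 205, 173, 283, 167, 237, 239, 277, 246, 75, 74, 140, 231]

Derivation:
t=0: [302, 79, 85, 112, 253, 66, 297, 130, 243, 313, 261, 56, 218, 195, 126]
t=1: [90, 94, 196, 267, 203, 124, 103, 234, 264, 201, 210, 191, 284, 333, 204]
t=2: [202, 223, 320, 357, 356, 245, 255, 333, 302, 355, 320, 324, 283, 224, 244]
t=3: [355, 282, 75, 1, 3, 282, 246, 113, 56, 76, 112, 150, 209, 282, 246]
t=4: [226, 241, 179, 59, 53, 256, 327, 236, 158, 157, 287, 305, 316, 307, 294]
t=5: [356, 281, 305, 205, 173, 283, 167, 237, 239, 277, 246, 75, 74, 140, 231]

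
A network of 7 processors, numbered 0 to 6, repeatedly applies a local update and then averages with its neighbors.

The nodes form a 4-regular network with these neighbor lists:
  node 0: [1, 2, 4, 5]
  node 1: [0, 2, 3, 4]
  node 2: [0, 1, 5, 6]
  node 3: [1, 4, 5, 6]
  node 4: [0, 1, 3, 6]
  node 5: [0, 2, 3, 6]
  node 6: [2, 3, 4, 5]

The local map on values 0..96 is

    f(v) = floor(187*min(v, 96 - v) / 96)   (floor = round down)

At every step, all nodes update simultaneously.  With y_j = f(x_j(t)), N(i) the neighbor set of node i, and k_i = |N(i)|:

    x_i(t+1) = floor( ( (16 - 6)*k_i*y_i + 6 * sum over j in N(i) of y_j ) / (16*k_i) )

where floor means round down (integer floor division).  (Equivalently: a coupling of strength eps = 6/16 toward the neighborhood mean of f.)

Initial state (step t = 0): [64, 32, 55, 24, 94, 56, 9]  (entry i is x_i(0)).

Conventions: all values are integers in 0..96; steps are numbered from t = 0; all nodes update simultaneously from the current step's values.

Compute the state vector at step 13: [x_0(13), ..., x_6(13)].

Answer: [33, 33, 59, 37, 30, 54, 65]

Derivation:
t=0: [64, 32, 55, 24, 94, 56, 9]
t=1: [59, 56, 69, 43, 19, 67, 29]
t=2: [65, 71, 56, 73, 50, 59, 56]
t=3: [64, 55, 72, 54, 77, 69, 74]
t=4: [58, 70, 50, 70, 47, 54, 46]
t=5: [75, 59, 83, 60, 81, 78, 84]
t=6: [40, 60, 31, 58, 37, 36, 29]
t=7: [73, 70, 63, 71, 70, 68, 60]
t=8: [47, 50, 60, 51, 51, 54, 64]
t=9: [87, 87, 74, 84, 85, 79, 69]
t=10: [21, 20, 37, 25, 23, 33, 43]
t=11: [45, 42, 66, 51, 47, 62, 73]
t=12: [82, 80, 62, 80, 84, 67, 55]
t=13: [33, 33, 59, 37, 30, 54, 65]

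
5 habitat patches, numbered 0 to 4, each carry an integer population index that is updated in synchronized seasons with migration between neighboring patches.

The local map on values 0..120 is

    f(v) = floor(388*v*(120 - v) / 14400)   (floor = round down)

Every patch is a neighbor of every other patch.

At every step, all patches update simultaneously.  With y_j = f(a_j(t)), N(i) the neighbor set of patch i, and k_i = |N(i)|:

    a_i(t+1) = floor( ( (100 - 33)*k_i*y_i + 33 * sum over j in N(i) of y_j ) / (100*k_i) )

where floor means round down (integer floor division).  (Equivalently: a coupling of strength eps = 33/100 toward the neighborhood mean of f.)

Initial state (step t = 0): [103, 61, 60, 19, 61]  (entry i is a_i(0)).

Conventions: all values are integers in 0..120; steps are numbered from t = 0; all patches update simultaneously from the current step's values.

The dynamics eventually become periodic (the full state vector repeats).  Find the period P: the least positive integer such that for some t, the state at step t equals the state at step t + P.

Simulating step by step:
t=0: [103, 61, 60, 19, 61]
t=1: [59, 88, 88, 61, 88]
t=2: [90, 78, 78, 90, 78]
t=3: [75, 85, 85, 75, 85]
t=4: [87, 81, 81, 87, 81]
t=5: [78, 83, 83, 78, 83]
t=6: [86, 82, 82, 86, 82]
t=7: [79, 82, 82, 79, 82]
t=8: [86, 83, 83, 86, 83]
t=9: [78, 81, 81, 78, 81]
t=10: [87, 85, 85, 87, 85]
t=11: [77, 79, 79, 77, 79]
t=12: [88, 87, 87, 88, 87]
t=13: [75, 76, 76, 75, 76]
t=14: [90, 90, 90, 90, 90]
t=15: [72, 72, 72, 72, 72]
t=16: [93, 93, 93, 93, 93]
t=17: [67, 67, 67, 67, 67]
t=18: [95, 95, 95, 95, 95]
t=19: [63, 63, 63, 63, 63]
t=20: [96, 96, 96, 96, 96]
t=21: [62, 62, 62, 62, 62]
t=22: [96, 96, 96, 96, 96]

Answer: 2
Key observation: The state at step 20, [96, 96, 96, 96, 96], reappears at step 22 — and no state repeats earlier — so the cycle the system enters has period 2.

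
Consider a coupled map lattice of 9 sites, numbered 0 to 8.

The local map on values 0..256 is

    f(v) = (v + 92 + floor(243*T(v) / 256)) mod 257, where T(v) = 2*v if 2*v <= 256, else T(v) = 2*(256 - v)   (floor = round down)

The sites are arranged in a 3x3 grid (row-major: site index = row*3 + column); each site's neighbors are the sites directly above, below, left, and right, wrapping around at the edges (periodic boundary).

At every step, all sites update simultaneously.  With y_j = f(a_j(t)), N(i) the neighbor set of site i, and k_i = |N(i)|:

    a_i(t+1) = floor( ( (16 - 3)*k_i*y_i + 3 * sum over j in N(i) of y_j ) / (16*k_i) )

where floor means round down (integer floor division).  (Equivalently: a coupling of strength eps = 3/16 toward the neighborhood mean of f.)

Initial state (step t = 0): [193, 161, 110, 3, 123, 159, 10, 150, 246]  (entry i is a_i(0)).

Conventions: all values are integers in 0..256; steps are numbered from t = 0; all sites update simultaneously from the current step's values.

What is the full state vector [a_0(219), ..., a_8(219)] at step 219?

Simulating step by step:
t=0: [193, 161, 110, 3, 123, 159, 10, 150, 246]
t=1: [145, 174, 152, 111, 185, 170, 122, 178, 110]
t=2: [186, 165, 181, 159, 155, 166, 183, 161, 157]
t=3: [155, 171, 160, 175, 179, 171, 158, 175, 176]
t=4: [179, 167, 175, 164, 160, 166, 176, 163, 163]
t=5: [161, 169, 164, 171, 176, 171, 163, 173, 172]
t=6: [175, 169, 172, 167, 162, 167, 172, 165, 166]
t=7: [163, 169, 166, 169, 174, 170, 166, 171, 170]
t=8: [173, 169, 170, 169, 164, 168, 170, 167, 168]
t=9: [165, 169, 168, 169, 172, 170, 168, 170, 169]
t=10: [171, 169, 169, 169, 166, 168, 169, 168, 169]
t=11: [167, 169, 168, 169, 170, 169, 168, 169, 169]
t=12: [169, 169, 169, 169, 168, 169, 169, 169, 169]
t=13: [169, 169, 169, 169, 169, 169, 169, 169, 169]
t=14: [169, 169, 169, 169, 169, 169, 169, 169, 169]

Answer: [169, 169, 169, 169, 169, 169, 169, 169, 169]
Key observation: The state at step 13, [169, 169, 169, 169, 169, 169, 169, 169, 169], reappears at step 14: the system is in a cycle of period 1 from step 13 on.  Therefore the state at step 219 equals the state at step 13 + ((219 - 13) mod 1) = 13, which is [169, 169, 169, 169, 169, 169, 169, 169, 169].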